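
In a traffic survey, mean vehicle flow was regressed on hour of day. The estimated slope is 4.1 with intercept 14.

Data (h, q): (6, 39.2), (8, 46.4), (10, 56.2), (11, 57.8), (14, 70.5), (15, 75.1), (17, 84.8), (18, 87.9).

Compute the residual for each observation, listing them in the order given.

0.6, -0.4, 1.2, -1.3, -0.9, -0.4, 1.1, 0.1

h=6: q̂ = 14 + 4.1·6 = 38.6; e = 39.2 − 38.6 = 0.6
h=8: q̂ = 14 + 4.1·8 = 46.8; e = 46.4 − 46.8 = -0.4
h=10: q̂ = 14 + 4.1·10 = 55; e = 56.2 − 55 = 1.2
h=11: q̂ = 14 + 4.1·11 = 59.1; e = 57.8 − 59.1 = -1.3
h=14: q̂ = 14 + 4.1·14 = 71.4; e = 70.5 − 71.4 = -0.9
h=15: q̂ = 14 + 4.1·15 = 75.5; e = 75.1 − 75.5 = -0.4
h=17: q̂ = 14 + 4.1·17 = 83.7; e = 84.8 − 83.7 = 1.1
h=18: q̂ = 14 + 4.1·18 = 87.8; e = 87.9 − 87.8 = 0.1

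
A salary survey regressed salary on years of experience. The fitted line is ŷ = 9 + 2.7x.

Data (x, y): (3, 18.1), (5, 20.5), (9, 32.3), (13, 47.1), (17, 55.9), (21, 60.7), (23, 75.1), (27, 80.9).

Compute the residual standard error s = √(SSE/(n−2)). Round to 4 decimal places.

s = 3.1091

x=3: ŷ = 9 + 2.7·3 = 17.1; e = 18.1 − 17.1 = 1
x=5: ŷ = 9 + 2.7·5 = 22.5; e = 20.5 − 22.5 = -2
x=9: ŷ = 9 + 2.7·9 = 33.3; e = 32.3 − 33.3 = -1
x=13: ŷ = 9 + 2.7·13 = 44.1; e = 47.1 − 44.1 = 3
x=17: ŷ = 9 + 2.7·17 = 54.9; e = 55.9 − 54.9 = 1
x=21: ŷ = 9 + 2.7·21 = 65.7; e = 60.7 − 65.7 = -5
x=23: ŷ = 9 + 2.7·23 = 71.1; e = 75.1 − 71.1 = 4
x=27: ŷ = 9 + 2.7·27 = 81.9; e = 80.9 − 81.9 = -1
SSE = 1 + 4 + 1 + 9 + 1 + 25 + 16 + 1 = 58
s = √(58/6) = √9.66667 ≈ 3.1091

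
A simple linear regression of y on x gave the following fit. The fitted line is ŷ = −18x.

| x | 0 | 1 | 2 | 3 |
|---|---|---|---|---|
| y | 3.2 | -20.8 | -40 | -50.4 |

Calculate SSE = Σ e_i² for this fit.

x=0: ŷ = −18·0 = 0; e = 3.2 − 0 = 3.2
x=1: ŷ = −18·1 = -18; e = -20.8 − (-18) = -2.8
x=2: ŷ = −18·2 = -36; e = -40 − (-36) = -4
x=3: ŷ = −18·3 = -54; e = -50.4 − (-54) = 3.6
SSE = 10.24 + 7.84 + 16 + 12.96 = 47.04

SSE = 47.04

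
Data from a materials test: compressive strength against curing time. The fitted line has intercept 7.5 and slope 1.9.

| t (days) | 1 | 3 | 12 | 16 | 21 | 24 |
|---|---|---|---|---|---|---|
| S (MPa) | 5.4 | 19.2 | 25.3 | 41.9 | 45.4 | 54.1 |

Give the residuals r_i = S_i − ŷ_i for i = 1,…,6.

t=1: ŷ = 7.5 + 1.9·1 = 9.4; r = 5.4 − 9.4 = -4
t=3: ŷ = 7.5 + 1.9·3 = 13.2; r = 19.2 − 13.2 = 6
t=12: ŷ = 7.5 + 1.9·12 = 30.3; r = 25.3 − 30.3 = -5
t=16: ŷ = 7.5 + 1.9·16 = 37.9; r = 41.9 − 37.9 = 4
t=21: ŷ = 7.5 + 1.9·21 = 47.4; r = 45.4 − 47.4 = -2
t=24: ŷ = 7.5 + 1.9·24 = 53.1; r = 54.1 − 53.1 = 1

-4, 6, -5, 4, -2, 1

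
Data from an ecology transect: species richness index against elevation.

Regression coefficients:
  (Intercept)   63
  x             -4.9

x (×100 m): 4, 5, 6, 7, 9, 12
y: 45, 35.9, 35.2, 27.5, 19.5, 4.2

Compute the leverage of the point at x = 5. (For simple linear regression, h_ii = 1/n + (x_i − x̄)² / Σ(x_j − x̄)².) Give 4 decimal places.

h = 0.2763

x̄ = (4 + 5 + 6 + 7 + 9 + 12)/6 = 7.16667
Σ(x − x̄)² = 10.0278 + 4.69444 + 1.36111 + 0.0277778 + 3.36111 + 23.3611 = 42.8333
h = 1/6 + (-2.16667)²/42.8333 = 0.166667 + 0.109598 = 0.2763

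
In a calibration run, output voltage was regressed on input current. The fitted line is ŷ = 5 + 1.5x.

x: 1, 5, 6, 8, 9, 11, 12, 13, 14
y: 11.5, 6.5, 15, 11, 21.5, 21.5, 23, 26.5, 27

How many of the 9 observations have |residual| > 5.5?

x=1: ŷ = 5 + 1.5·1 = 6.5; r = 11.5 − 6.5 = 5
x=5: ŷ = 5 + 1.5·5 = 12.5; r = 6.5 − 12.5 = -6
x=6: ŷ = 5 + 1.5·6 = 14; r = 15 − 14 = 1
x=8: ŷ = 5 + 1.5·8 = 17; r = 11 − 17 = -6
x=9: ŷ = 5 + 1.5·9 = 18.5; r = 21.5 − 18.5 = 3
x=11: ŷ = 5 + 1.5·11 = 21.5; r = 21.5 − 21.5 = 0
x=12: ŷ = 5 + 1.5·12 = 23; r = 23 − 23 = 0
x=13: ŷ = 5 + 1.5·13 = 24.5; r = 26.5 − 24.5 = 2
x=14: ŷ = 5 + 1.5·14 = 26; r = 27 − 26 = 1
|r| > 5.5: x=5 (|r|=6), x=8 (|r|=6) → 2

2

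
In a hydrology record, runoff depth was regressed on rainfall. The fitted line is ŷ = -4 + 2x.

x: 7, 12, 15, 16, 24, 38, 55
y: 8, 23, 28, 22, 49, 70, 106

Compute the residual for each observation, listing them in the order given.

-2, 3, 2, -6, 5, -2, 0

x=7: ŷ = -4 + 2·7 = 10; r = 8 − 10 = -2
x=12: ŷ = -4 + 2·12 = 20; r = 23 − 20 = 3
x=15: ŷ = -4 + 2·15 = 26; r = 28 − 26 = 2
x=16: ŷ = -4 + 2·16 = 28; r = 22 − 28 = -6
x=24: ŷ = -4 + 2·24 = 44; r = 49 − 44 = 5
x=38: ŷ = -4 + 2·38 = 72; r = 70 − 72 = -2
x=55: ŷ = -4 + 2·55 = 106; r = 106 − 106 = 0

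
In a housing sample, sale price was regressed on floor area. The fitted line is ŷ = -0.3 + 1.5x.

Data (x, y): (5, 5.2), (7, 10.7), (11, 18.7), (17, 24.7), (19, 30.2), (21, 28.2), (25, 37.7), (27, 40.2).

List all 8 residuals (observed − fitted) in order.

-2, 0.5, 2.5, -0.5, 2, -3, 0.5, 0

x=5: ŷ = -0.3 + 1.5·5 = 7.2; e = 5.2 − 7.2 = -2
x=7: ŷ = -0.3 + 1.5·7 = 10.2; e = 10.7 − 10.2 = 0.5
x=11: ŷ = -0.3 + 1.5·11 = 16.2; e = 18.7 − 16.2 = 2.5
x=17: ŷ = -0.3 + 1.5·17 = 25.2; e = 24.7 − 25.2 = -0.5
x=19: ŷ = -0.3 + 1.5·19 = 28.2; e = 30.2 − 28.2 = 2
x=21: ŷ = -0.3 + 1.5·21 = 31.2; e = 28.2 − 31.2 = -3
x=25: ŷ = -0.3 + 1.5·25 = 37.2; e = 37.7 − 37.2 = 0.5
x=27: ŷ = -0.3 + 1.5·27 = 40.2; e = 40.2 − 40.2 = 0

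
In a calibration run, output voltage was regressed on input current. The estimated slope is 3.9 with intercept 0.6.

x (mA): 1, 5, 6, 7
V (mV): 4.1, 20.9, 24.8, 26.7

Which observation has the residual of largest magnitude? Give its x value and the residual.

x = 7, e = -1.2

x=1: V̂ = 0.6 + 3.9·1 = 4.5; e = 4.1 − 4.5 = -0.4
x=5: V̂ = 0.6 + 3.9·5 = 20.1; e = 20.9 − 20.1 = 0.8
x=6: V̂ = 0.6 + 3.9·6 = 24; e = 24.8 − 24 = 0.8
x=7: V̂ = 0.6 + 3.9·7 = 27.9; e = 26.7 − 27.9 = -1.2
Largest |e| is 1.2 at x = 7, residual -1.2.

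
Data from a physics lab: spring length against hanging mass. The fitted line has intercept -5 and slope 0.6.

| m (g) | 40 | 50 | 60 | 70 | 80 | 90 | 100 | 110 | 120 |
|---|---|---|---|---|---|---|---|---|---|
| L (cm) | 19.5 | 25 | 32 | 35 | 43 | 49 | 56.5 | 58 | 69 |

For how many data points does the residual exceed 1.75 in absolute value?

m=40: ŷ = -5 + 0.6·40 = 19; r = 19.5 − 19 = 0.5
m=50: ŷ = -5 + 0.6·50 = 25; r = 25 − 25 = 0
m=60: ŷ = -5 + 0.6·60 = 31; r = 32 − 31 = 1
m=70: ŷ = -5 + 0.6·70 = 37; r = 35 − 37 = -2
m=80: ŷ = -5 + 0.6·80 = 43; r = 43 − 43 = 0
m=90: ŷ = -5 + 0.6·90 = 49; r = 49 − 49 = 0
m=100: ŷ = -5 + 0.6·100 = 55; r = 56.5 − 55 = 1.5
m=110: ŷ = -5 + 0.6·110 = 61; r = 58 − 61 = -3
m=120: ŷ = -5 + 0.6·120 = 67; r = 69 − 67 = 2
|r| > 1.75: m=70 (|r|=2), m=110 (|r|=3), m=120 (|r|=2) → 3

3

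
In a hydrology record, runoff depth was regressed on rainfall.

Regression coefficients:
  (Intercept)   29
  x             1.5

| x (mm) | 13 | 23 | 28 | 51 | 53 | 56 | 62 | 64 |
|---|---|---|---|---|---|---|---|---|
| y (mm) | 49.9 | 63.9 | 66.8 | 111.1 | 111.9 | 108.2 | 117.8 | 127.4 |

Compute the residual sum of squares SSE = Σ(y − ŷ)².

x=13: ŷ = 29 + 1.5·13 = 48.5; r = 49.9 − 48.5 = 1.4
x=23: ŷ = 29 + 1.5·23 = 63.5; r = 63.9 − 63.5 = 0.4
x=28: ŷ = 29 + 1.5·28 = 71; r = 66.8 − 71 = -4.2
x=51: ŷ = 29 + 1.5·51 = 105.5; r = 111.1 − 105.5 = 5.6
x=53: ŷ = 29 + 1.5·53 = 108.5; r = 111.9 − 108.5 = 3.4
x=56: ŷ = 29 + 1.5·56 = 113; r = 108.2 − 113 = -4.8
x=62: ŷ = 29 + 1.5·62 = 122; r = 117.8 − 122 = -4.2
x=64: ŷ = 29 + 1.5·64 = 125; r = 127.4 − 125 = 2.4
SSE = 1.96 + 0.16 + 17.64 + 31.36 + 11.56 + 23.04 + 17.64 + 5.76 = 109.12

SSE = 109.12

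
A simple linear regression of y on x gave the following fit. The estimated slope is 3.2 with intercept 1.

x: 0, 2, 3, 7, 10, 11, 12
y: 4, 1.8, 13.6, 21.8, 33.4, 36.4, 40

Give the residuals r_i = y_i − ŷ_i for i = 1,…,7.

x=0: ŷ = 1 + 3.2·0 = 1; r = 4 − 1 = 3
x=2: ŷ = 1 + 3.2·2 = 7.4; r = 1.8 − 7.4 = -5.6
x=3: ŷ = 1 + 3.2·3 = 10.6; r = 13.6 − 10.6 = 3
x=7: ŷ = 1 + 3.2·7 = 23.4; r = 21.8 − 23.4 = -1.6
x=10: ŷ = 1 + 3.2·10 = 33; r = 33.4 − 33 = 0.4
x=11: ŷ = 1 + 3.2·11 = 36.2; r = 36.4 − 36.2 = 0.2
x=12: ŷ = 1 + 3.2·12 = 39.4; r = 40 − 39.4 = 0.6

3, -5.6, 3, -1.6, 0.4, 0.2, 0.6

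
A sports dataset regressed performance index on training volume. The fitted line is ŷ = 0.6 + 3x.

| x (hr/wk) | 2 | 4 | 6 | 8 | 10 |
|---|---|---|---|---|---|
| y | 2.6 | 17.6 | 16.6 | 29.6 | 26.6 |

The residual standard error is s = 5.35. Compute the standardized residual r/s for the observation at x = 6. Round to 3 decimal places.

-0.374

ŷ = 0.6 + 3·6 = 18.6
r = 16.6 − 18.6 = -2
r/s = -2 / 5.35 = -0.374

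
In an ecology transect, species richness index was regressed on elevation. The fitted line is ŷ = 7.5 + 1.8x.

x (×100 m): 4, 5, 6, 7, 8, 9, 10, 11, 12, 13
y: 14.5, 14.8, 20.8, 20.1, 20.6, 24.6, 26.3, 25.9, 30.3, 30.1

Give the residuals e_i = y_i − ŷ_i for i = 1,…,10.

x=4: ŷ = 7.5 + 1.8·4 = 14.7; e = 14.5 − 14.7 = -0.2
x=5: ŷ = 7.5 + 1.8·5 = 16.5; e = 14.8 − 16.5 = -1.7
x=6: ŷ = 7.5 + 1.8·6 = 18.3; e = 20.8 − 18.3 = 2.5
x=7: ŷ = 7.5 + 1.8·7 = 20.1; e = 20.1 − 20.1 = 0
x=8: ŷ = 7.5 + 1.8·8 = 21.9; e = 20.6 − 21.9 = -1.3
x=9: ŷ = 7.5 + 1.8·9 = 23.7; e = 24.6 − 23.7 = 0.9
x=10: ŷ = 7.5 + 1.8·10 = 25.5; e = 26.3 − 25.5 = 0.8
x=11: ŷ = 7.5 + 1.8·11 = 27.3; e = 25.9 − 27.3 = -1.4
x=12: ŷ = 7.5 + 1.8·12 = 29.1; e = 30.3 − 29.1 = 1.2
x=13: ŷ = 7.5 + 1.8·13 = 30.9; e = 30.1 − 30.9 = -0.8

-0.2, -1.7, 2.5, 0, -1.3, 0.9, 0.8, -1.4, 1.2, -0.8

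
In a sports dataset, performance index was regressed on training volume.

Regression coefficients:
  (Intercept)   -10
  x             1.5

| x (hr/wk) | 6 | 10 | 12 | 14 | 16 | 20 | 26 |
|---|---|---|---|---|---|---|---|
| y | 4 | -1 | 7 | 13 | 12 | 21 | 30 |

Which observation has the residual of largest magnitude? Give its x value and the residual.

x = 10, e = -6

x=6: ŷ = -10 + 1.5·6 = -1; e = 4 − (-1) = 5
x=10: ŷ = -10 + 1.5·10 = 5; e = -1 − 5 = -6
x=12: ŷ = -10 + 1.5·12 = 8; e = 7 − 8 = -1
x=14: ŷ = -10 + 1.5·14 = 11; e = 13 − 11 = 2
x=16: ŷ = -10 + 1.5·16 = 14; e = 12 − 14 = -2
x=20: ŷ = -10 + 1.5·20 = 20; e = 21 − 20 = 1
x=26: ŷ = -10 + 1.5·26 = 29; e = 30 − 29 = 1
Largest |e| is 6 at x = 10, residual -6.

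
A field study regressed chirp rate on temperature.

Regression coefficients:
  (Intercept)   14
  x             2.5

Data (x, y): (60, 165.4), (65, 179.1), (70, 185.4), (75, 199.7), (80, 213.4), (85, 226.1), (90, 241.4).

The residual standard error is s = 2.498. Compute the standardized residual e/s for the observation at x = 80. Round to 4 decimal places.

-0.2402

ŷ = 14 + 2.5·80 = 214
e = 213.4 − 214 = -0.6
e/s = -0.6 / 2.498 = -0.2402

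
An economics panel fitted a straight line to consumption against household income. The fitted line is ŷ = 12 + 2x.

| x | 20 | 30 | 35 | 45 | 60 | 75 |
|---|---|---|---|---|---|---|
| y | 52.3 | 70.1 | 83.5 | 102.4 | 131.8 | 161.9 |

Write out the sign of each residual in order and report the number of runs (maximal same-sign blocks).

4 runs

x=20: ŷ = 12 + 2·20 = 52; r = 52.3 − 52 = 0.3
x=30: ŷ = 12 + 2·30 = 72; r = 70.1 − 72 = -1.9
x=35: ŷ = 12 + 2·35 = 82; r = 83.5 − 82 = 1.5
x=45: ŷ = 12 + 2·45 = 102; r = 102.4 − 102 = 0.4
x=60: ŷ = 12 + 2·60 = 132; r = 131.8 − 132 = -0.2
x=75: ŷ = 12 + 2·75 = 162; r = 161.9 − 162 = -0.1
Signs: + − + + − −
Runs: +×1, −×1, +×2, −×2 → 4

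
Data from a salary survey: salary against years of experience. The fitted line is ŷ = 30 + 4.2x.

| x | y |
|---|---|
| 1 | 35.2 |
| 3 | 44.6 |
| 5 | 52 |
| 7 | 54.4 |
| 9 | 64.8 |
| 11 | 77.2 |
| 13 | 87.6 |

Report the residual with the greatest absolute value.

x=1: ŷ = 30 + 4.2·1 = 34.2; e = 35.2 − 34.2 = 1
x=3: ŷ = 30 + 4.2·3 = 42.6; e = 44.6 − 42.6 = 2
x=5: ŷ = 30 + 4.2·5 = 51; e = 52 − 51 = 1
x=7: ŷ = 30 + 4.2·7 = 59.4; e = 54.4 − 59.4 = -5
x=9: ŷ = 30 + 4.2·9 = 67.8; e = 64.8 − 67.8 = -3
x=11: ŷ = 30 + 4.2·11 = 76.2; e = 77.2 − 76.2 = 1
x=13: ŷ = 30 + 4.2·13 = 84.6; e = 87.6 − 84.6 = 3
Largest |e| is 5 at x = 7, residual -5.

e = -5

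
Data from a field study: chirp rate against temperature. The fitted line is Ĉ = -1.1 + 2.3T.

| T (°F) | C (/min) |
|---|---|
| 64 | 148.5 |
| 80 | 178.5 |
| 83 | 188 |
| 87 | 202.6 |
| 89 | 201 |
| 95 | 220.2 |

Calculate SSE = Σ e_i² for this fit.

T=64: Ĉ = -1.1 + 2.3·64 = 146.1; e = 148.5 − 146.1 = 2.4
T=80: Ĉ = -1.1 + 2.3·80 = 182.9; e = 178.5 − 182.9 = -4.4
T=83: Ĉ = -1.1 + 2.3·83 = 189.8; e = 188 − 189.8 = -1.8
T=87: Ĉ = -1.1 + 2.3·87 = 199; e = 202.6 − 199 = 3.6
T=89: Ĉ = -1.1 + 2.3·89 = 203.6; e = 201 − 203.6 = -2.6
T=95: Ĉ = -1.1 + 2.3·95 = 217.4; e = 220.2 − 217.4 = 2.8
SSE = 5.76 + 19.36 + 3.24 + 12.96 + 6.76 + 7.84 = 55.92

SSE = 55.92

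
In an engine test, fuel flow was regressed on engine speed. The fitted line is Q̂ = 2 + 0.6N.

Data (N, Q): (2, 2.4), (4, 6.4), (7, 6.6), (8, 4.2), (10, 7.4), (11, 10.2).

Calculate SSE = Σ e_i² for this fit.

SSE = 14.48

N=2: Q̂ = 2 + 0.6·2 = 3.2; e = 2.4 − 3.2 = -0.8
N=4: Q̂ = 2 + 0.6·4 = 4.4; e = 6.4 − 4.4 = 2
N=7: Q̂ = 2 + 0.6·7 = 6.2; e = 6.6 − 6.2 = 0.4
N=8: Q̂ = 2 + 0.6·8 = 6.8; e = 4.2 − 6.8 = -2.6
N=10: Q̂ = 2 + 0.6·10 = 8; e = 7.4 − 8 = -0.6
N=11: Q̂ = 2 + 0.6·11 = 8.6; e = 10.2 − 8.6 = 1.6
SSE = 0.64 + 4 + 0.16 + 6.76 + 0.36 + 2.56 = 14.48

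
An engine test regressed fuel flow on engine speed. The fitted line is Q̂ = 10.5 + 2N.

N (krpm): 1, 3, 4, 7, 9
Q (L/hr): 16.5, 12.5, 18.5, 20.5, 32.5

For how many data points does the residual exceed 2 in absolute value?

4

N=1: Q̂ = 10.5 + 2·1 = 12.5; r = 16.5 − 12.5 = 4
N=3: Q̂ = 10.5 + 2·3 = 16.5; r = 12.5 − 16.5 = -4
N=4: Q̂ = 10.5 + 2·4 = 18.5; r = 18.5 − 18.5 = 0
N=7: Q̂ = 10.5 + 2·7 = 24.5; r = 20.5 − 24.5 = -4
N=9: Q̂ = 10.5 + 2·9 = 28.5; r = 32.5 − 28.5 = 4
|r| > 2: N=1 (|r|=4), N=3 (|r|=4), N=7 (|r|=4), N=9 (|r|=4) → 4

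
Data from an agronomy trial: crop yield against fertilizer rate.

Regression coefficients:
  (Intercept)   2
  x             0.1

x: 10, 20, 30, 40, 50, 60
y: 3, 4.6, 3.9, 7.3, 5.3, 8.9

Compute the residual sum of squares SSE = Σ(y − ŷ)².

SSE = 6.96

x=10: ŷ = 2 + 0.1·10 = 3; e = 3 − 3 = 0
x=20: ŷ = 2 + 0.1·20 = 4; e = 4.6 − 4 = 0.6
x=30: ŷ = 2 + 0.1·30 = 5; e = 3.9 − 5 = -1.1
x=40: ŷ = 2 + 0.1·40 = 6; e = 7.3 − 6 = 1.3
x=50: ŷ = 2 + 0.1·50 = 7; e = 5.3 − 7 = -1.7
x=60: ŷ = 2 + 0.1·60 = 8; e = 8.9 − 8 = 0.9
SSE = 0 + 0.36 + 1.21 + 1.69 + 2.89 + 0.81 = 6.96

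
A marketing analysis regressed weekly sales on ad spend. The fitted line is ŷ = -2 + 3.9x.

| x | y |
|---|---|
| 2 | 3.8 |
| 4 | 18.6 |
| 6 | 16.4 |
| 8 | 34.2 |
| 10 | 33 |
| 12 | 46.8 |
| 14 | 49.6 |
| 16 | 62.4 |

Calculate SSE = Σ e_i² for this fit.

SSE = 112

x=2: ŷ = -2 + 3.9·2 = 5.8; e = 3.8 − 5.8 = -2
x=4: ŷ = -2 + 3.9·4 = 13.6; e = 18.6 − 13.6 = 5
x=6: ŷ = -2 + 3.9·6 = 21.4; e = 16.4 − 21.4 = -5
x=8: ŷ = -2 + 3.9·8 = 29.2; e = 34.2 − 29.2 = 5
x=10: ŷ = -2 + 3.9·10 = 37; e = 33 − 37 = -4
x=12: ŷ = -2 + 3.9·12 = 44.8; e = 46.8 − 44.8 = 2
x=14: ŷ = -2 + 3.9·14 = 52.6; e = 49.6 − 52.6 = -3
x=16: ŷ = -2 + 3.9·16 = 60.4; e = 62.4 − 60.4 = 2
SSE = 4 + 25 + 25 + 25 + 16 + 4 + 9 + 4 = 112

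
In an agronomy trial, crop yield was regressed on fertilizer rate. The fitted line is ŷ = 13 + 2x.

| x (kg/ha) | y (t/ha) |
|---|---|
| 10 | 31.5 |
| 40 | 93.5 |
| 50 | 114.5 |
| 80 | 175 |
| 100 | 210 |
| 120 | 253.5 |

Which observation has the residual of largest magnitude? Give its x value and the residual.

x = 100, r = -3

x=10: ŷ = 13 + 2·10 = 33; r = 31.5 − 33 = -1.5
x=40: ŷ = 13 + 2·40 = 93; r = 93.5 − 93 = 0.5
x=50: ŷ = 13 + 2·50 = 113; r = 114.5 − 113 = 1.5
x=80: ŷ = 13 + 2·80 = 173; r = 175 − 173 = 2
x=100: ŷ = 13 + 2·100 = 213; r = 210 − 213 = -3
x=120: ŷ = 13 + 2·120 = 253; r = 253.5 − 253 = 0.5
Largest |r| is 3 at x = 100, residual -3.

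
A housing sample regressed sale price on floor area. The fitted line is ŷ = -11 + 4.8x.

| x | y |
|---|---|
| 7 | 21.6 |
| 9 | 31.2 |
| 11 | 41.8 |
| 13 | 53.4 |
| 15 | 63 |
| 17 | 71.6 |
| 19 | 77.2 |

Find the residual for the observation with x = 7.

ŷ = -11 + 4.8·7 = 22.6
e = 21.6 − 22.6 = -1

e = -1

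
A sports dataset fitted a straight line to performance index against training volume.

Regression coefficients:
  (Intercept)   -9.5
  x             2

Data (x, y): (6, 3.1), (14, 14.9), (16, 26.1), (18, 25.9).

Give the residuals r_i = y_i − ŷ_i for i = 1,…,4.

x=6: ŷ = -9.5 + 2·6 = 2.5; r = 3.1 − 2.5 = 0.6
x=14: ŷ = -9.5 + 2·14 = 18.5; r = 14.9 − 18.5 = -3.6
x=16: ŷ = -9.5 + 2·16 = 22.5; r = 26.1 − 22.5 = 3.6
x=18: ŷ = -9.5 + 2·18 = 26.5; r = 25.9 − 26.5 = -0.6

0.6, -3.6, 3.6, -0.6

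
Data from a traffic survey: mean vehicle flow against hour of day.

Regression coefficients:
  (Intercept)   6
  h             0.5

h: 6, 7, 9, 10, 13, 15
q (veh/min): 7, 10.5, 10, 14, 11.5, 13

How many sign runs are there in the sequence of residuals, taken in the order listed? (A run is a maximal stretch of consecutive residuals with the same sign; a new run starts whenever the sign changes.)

h=6: ŷ = 6 + 0.5·6 = 9; r = 7 − 9 = -2
h=7: ŷ = 6 + 0.5·7 = 9.5; r = 10.5 − 9.5 = 1
h=9: ŷ = 6 + 0.5·9 = 10.5; r = 10 − 10.5 = -0.5
h=10: ŷ = 6 + 0.5·10 = 11; r = 14 − 11 = 3
h=13: ŷ = 6 + 0.5·13 = 12.5; r = 11.5 − 12.5 = -1
h=15: ŷ = 6 + 0.5·15 = 13.5; r = 13 − 13.5 = -0.5
Signs: − + − + − −
Runs: −×1, +×1, −×1, +×1, −×2 → 5

5 runs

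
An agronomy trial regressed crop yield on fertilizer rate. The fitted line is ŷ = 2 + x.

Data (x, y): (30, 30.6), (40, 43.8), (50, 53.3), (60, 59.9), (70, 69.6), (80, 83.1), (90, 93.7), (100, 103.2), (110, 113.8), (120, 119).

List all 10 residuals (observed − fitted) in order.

-1.4, 1.8, 1.3, -2.1, -2.4, 1.1, 1.7, 1.2, 1.8, -3

x=30: ŷ = 2 + 30 = 32; r = 30.6 − 32 = -1.4
x=40: ŷ = 2 + 40 = 42; r = 43.8 − 42 = 1.8
x=50: ŷ = 2 + 50 = 52; r = 53.3 − 52 = 1.3
x=60: ŷ = 2 + 60 = 62; r = 59.9 − 62 = -2.1
x=70: ŷ = 2 + 70 = 72; r = 69.6 − 72 = -2.4
x=80: ŷ = 2 + 80 = 82; r = 83.1 − 82 = 1.1
x=90: ŷ = 2 + 90 = 92; r = 93.7 − 92 = 1.7
x=100: ŷ = 2 + 100 = 102; r = 103.2 − 102 = 1.2
x=110: ŷ = 2 + 110 = 112; r = 113.8 − 112 = 1.8
x=120: ŷ = 2 + 120 = 122; r = 119 − 122 = -3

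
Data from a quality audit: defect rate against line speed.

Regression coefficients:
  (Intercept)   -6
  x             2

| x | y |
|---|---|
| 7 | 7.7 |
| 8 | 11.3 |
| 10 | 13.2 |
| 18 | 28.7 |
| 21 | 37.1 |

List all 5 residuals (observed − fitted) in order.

x=7: ŷ = -6 + 2·7 = 8; r = 7.7 − 8 = -0.3
x=8: ŷ = -6 + 2·8 = 10; r = 11.3 − 10 = 1.3
x=10: ŷ = -6 + 2·10 = 14; r = 13.2 − 14 = -0.8
x=18: ŷ = -6 + 2·18 = 30; r = 28.7 − 30 = -1.3
x=21: ŷ = -6 + 2·21 = 36; r = 37.1 − 36 = 1.1

-0.3, 1.3, -0.8, -1.3, 1.1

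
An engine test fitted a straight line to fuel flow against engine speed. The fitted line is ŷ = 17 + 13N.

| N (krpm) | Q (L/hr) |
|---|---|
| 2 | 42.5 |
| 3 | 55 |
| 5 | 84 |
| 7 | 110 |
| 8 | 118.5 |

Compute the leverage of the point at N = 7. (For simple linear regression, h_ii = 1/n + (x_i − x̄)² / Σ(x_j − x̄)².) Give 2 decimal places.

N̄ = (2 + 3 + 5 + 7 + 8)/5 = 5
Σ(N − N̄)² = 9 + 4 + 0 + 4 + 9 = 26
h = 1/5 + (2)²/26 = 0.2 + 0.153846 = 0.35

h = 0.35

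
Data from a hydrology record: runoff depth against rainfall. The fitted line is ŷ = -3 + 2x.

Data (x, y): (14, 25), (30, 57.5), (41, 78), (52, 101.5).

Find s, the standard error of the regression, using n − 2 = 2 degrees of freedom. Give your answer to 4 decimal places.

s = 0.8660

x=14: ŷ = -3 + 2·14 = 25; r = 25 − 25 = 0
x=30: ŷ = -3 + 2·30 = 57; r = 57.5 − 57 = 0.5
x=41: ŷ = -3 + 2·41 = 79; r = 78 − 79 = -1
x=52: ŷ = -3 + 2·52 = 101; r = 101.5 − 101 = 0.5
SSE = 0 + 0.25 + 1 + 0.25 = 1.5
s = √(1.5/2) = √0.75 ≈ 0.8660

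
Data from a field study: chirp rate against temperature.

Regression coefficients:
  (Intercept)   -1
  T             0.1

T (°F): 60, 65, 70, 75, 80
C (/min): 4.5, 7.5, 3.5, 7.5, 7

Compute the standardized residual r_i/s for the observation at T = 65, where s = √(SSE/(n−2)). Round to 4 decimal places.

T=60: ŷ = -1 + 0.1·60 = 5; r = 4.5 − 5 = -0.5
T=65: ŷ = -1 + 0.1·65 = 5.5; r = 7.5 − 5.5 = 2
T=70: ŷ = -1 + 0.1·70 = 6; r = 3.5 − 6 = -2.5
T=75: ŷ = -1 + 0.1·75 = 6.5; r = 7.5 − 6.5 = 1
T=80: ŷ = -1 + 0.1·80 = 7; r = 7 − 7 = 0
SSE = 0.25 + 4 + 6.25 + 1 + 0 = 11.5
s = √(11.5/3) = 1.95789
r/s = 2 / 1.95789 = 1.0215

1.0215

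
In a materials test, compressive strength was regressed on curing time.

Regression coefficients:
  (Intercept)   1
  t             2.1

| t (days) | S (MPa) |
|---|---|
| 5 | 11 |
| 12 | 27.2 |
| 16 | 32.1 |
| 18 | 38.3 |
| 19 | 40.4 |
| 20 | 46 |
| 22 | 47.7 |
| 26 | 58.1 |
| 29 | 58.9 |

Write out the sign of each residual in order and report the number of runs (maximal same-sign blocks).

t=5: ŷ = 1 + 2.1·5 = 11.5; e = 11 − 11.5 = -0.5
t=12: ŷ = 1 + 2.1·12 = 26.2; e = 27.2 − 26.2 = 1
t=16: ŷ = 1 + 2.1·16 = 34.6; e = 32.1 − 34.6 = -2.5
t=18: ŷ = 1 + 2.1·18 = 38.8; e = 38.3 − 38.8 = -0.5
t=19: ŷ = 1 + 2.1·19 = 40.9; e = 40.4 − 40.9 = -0.5
t=20: ŷ = 1 + 2.1·20 = 43; e = 46 − 43 = 3
t=22: ŷ = 1 + 2.1·22 = 47.2; e = 47.7 − 47.2 = 0.5
t=26: ŷ = 1 + 2.1·26 = 55.6; e = 58.1 − 55.6 = 2.5
t=29: ŷ = 1 + 2.1·29 = 61.9; e = 58.9 − 61.9 = -3
Signs: − + − − − + + + −
Runs: −×1, +×1, −×3, +×3, −×1 → 5

5 runs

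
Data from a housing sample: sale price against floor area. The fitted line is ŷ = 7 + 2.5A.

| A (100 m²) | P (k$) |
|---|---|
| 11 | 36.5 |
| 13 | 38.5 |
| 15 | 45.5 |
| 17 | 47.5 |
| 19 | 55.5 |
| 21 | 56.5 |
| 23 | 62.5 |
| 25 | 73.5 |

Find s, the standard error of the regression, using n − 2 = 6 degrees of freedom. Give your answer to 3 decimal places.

s = 2.582

A=11: ŷ = 7 + 2.5·11 = 34.5; r = 36.5 − 34.5 = 2
A=13: ŷ = 7 + 2.5·13 = 39.5; r = 38.5 − 39.5 = -1
A=15: ŷ = 7 + 2.5·15 = 44.5; r = 45.5 − 44.5 = 1
A=17: ŷ = 7 + 2.5·17 = 49.5; r = 47.5 − 49.5 = -2
A=19: ŷ = 7 + 2.5·19 = 54.5; r = 55.5 − 54.5 = 1
A=21: ŷ = 7 + 2.5·21 = 59.5; r = 56.5 − 59.5 = -3
A=23: ŷ = 7 + 2.5·23 = 64.5; r = 62.5 − 64.5 = -2
A=25: ŷ = 7 + 2.5·25 = 69.5; r = 73.5 − 69.5 = 4
SSE = 4 + 1 + 1 + 4 + 1 + 9 + 4 + 16 = 40
s = √(40/6) = √6.66667 ≈ 2.582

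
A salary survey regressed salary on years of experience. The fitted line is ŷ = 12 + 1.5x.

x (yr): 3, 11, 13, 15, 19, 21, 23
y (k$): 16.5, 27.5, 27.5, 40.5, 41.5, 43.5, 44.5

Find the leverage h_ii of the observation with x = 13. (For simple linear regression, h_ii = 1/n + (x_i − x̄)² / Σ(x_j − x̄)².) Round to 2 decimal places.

h = 0.16

x̄ = (3 + 11 + 13 + 15 + 19 + 21 + 23)/7 = 15
Σ(x − x̄)² = 144 + 16 + 4 + 0 + 16 + 36 + 64 = 280
h = 1/7 + (-2)²/280 = 0.142857 + 0.0142857 = 0.16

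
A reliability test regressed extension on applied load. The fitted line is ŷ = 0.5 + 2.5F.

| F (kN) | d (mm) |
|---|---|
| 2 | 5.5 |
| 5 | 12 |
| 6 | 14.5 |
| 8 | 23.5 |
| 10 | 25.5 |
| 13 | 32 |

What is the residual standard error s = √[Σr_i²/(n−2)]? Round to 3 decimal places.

F=2: ŷ = 0.5 + 2.5·2 = 5.5; r = 5.5 − 5.5 = 0
F=5: ŷ = 0.5 + 2.5·5 = 13; r = 12 − 13 = -1
F=6: ŷ = 0.5 + 2.5·6 = 15.5; r = 14.5 − 15.5 = -1
F=8: ŷ = 0.5 + 2.5·8 = 20.5; r = 23.5 − 20.5 = 3
F=10: ŷ = 0.5 + 2.5·10 = 25.5; r = 25.5 − 25.5 = 0
F=13: ŷ = 0.5 + 2.5·13 = 33; r = 32 − 33 = -1
SSE = 0 + 1 + 1 + 9 + 0 + 1 = 12
s = √(12/4) = √3 ≈ 1.732

s = 1.732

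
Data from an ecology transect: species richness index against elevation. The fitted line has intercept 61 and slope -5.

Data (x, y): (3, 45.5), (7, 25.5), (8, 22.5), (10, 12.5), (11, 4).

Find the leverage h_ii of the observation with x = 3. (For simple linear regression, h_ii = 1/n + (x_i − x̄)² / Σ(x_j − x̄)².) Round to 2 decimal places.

h = 0.79

x̄ = (3 + 7 + 8 + 10 + 11)/5 = 7.8
Σ(x − x̄)² = 23.04 + 0.64 + 0.04 + 4.84 + 10.24 = 38.8
h = 1/5 + (-4.8)²/38.8 = 0.2 + 0.593814 = 0.79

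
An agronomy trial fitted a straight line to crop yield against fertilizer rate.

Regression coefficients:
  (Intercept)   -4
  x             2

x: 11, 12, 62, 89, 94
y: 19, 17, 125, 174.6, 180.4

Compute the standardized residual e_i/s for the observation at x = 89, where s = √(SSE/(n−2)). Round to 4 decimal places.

0.1495

x=11: ŷ = -4 + 2·11 = 18; e = 19 − 18 = 1
x=12: ŷ = -4 + 2·12 = 20; e = 17 − 20 = -3
x=62: ŷ = -4 + 2·62 = 120; e = 125 − 120 = 5
x=89: ŷ = -4 + 2·89 = 174; e = 174.6 − 174 = 0.6
x=94: ŷ = -4 + 2·94 = 184; e = 180.4 − 184 = -3.6
SSE = 1 + 9 + 25 + 0.36 + 12.96 = 48.32
s = √(48.32/3) = 4.01331
e/s = 0.6 / 4.01331 = 0.1495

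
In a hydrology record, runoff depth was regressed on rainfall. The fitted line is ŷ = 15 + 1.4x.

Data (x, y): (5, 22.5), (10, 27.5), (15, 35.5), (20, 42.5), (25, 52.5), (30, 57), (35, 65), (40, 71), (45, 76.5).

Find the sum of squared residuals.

x=5: ŷ = 15 + 1.4·5 = 22; e = 22.5 − 22 = 0.5
x=10: ŷ = 15 + 1.4·10 = 29; e = 27.5 − 29 = -1.5
x=15: ŷ = 15 + 1.4·15 = 36; e = 35.5 − 36 = -0.5
x=20: ŷ = 15 + 1.4·20 = 43; e = 42.5 − 43 = -0.5
x=25: ŷ = 15 + 1.4·25 = 50; e = 52.5 − 50 = 2.5
x=30: ŷ = 15 + 1.4·30 = 57; e = 57 − 57 = 0
x=35: ŷ = 15 + 1.4·35 = 64; e = 65 − 64 = 1
x=40: ŷ = 15 + 1.4·40 = 71; e = 71 − 71 = 0
x=45: ŷ = 15 + 1.4·45 = 78; e = 76.5 − 78 = -1.5
SSE = 0.25 + 2.25 + 0.25 + 0.25 + 6.25 + 0 + 1 + 0 + 2.25 = 12.5

SSE = 12.5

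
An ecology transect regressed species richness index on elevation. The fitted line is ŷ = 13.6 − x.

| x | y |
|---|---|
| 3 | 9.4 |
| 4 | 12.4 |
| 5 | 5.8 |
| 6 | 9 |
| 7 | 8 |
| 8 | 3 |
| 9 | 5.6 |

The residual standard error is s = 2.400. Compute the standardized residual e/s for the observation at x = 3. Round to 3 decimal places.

ŷ = 13.6 − 3 = 10.6
e = 9.4 − 10.6 = -1.2
e/s = -1.2 / 2.400 = -0.500

-0.500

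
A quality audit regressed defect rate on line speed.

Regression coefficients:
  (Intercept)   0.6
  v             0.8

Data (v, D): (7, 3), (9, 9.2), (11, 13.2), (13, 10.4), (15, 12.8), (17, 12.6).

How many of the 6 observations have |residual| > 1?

4

v=7: ŷ = 0.6 + 0.8·7 = 6.2; r = 3 − 6.2 = -3.2
v=9: ŷ = 0.6 + 0.8·9 = 7.8; r = 9.2 − 7.8 = 1.4
v=11: ŷ = 0.6 + 0.8·11 = 9.4; r = 13.2 − 9.4 = 3.8
v=13: ŷ = 0.6 + 0.8·13 = 11; r = 10.4 − 11 = -0.6
v=15: ŷ = 0.6 + 0.8·15 = 12.6; r = 12.8 − 12.6 = 0.2
v=17: ŷ = 0.6 + 0.8·17 = 14.2; r = 12.6 − 14.2 = -1.6
|r| > 1: v=7 (|r|=3.2), v=9 (|r|=1.4), v=11 (|r|=3.8), v=17 (|r|=1.6) → 4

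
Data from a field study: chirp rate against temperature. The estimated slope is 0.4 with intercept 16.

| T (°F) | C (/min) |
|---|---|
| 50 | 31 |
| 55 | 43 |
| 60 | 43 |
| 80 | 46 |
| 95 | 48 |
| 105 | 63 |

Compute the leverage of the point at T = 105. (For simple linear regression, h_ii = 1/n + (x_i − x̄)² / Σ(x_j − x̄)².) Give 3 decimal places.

T̄ = (50 + 55 + 60 + 80 + 95 + 105)/6 = 74.1667
Σ(T − T̄)² = 584.028 + 367.361 + 200.694 + 34.0278 + 434.028 + 950.694 = 2570.83
h = 1/6 + (30.8333)²/2570.83 = 0.166667 + 0.3698 = 0.536

h = 0.536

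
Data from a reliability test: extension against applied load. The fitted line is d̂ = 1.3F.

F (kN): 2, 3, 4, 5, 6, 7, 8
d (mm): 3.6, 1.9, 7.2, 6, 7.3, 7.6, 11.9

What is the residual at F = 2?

d̂ = 1.3·2 = 2.6
r = 3.6 − 2.6 = 1

r = 1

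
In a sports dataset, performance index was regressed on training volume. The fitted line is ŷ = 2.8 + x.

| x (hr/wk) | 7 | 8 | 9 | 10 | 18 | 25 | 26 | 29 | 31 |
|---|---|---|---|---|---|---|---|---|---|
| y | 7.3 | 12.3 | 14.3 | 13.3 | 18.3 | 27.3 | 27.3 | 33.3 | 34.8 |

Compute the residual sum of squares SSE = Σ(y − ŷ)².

SSE = 27

x=7: ŷ = 2.8 + 7 = 9.8; e = 7.3 − 9.8 = -2.5
x=8: ŷ = 2.8 + 8 = 10.8; e = 12.3 − 10.8 = 1.5
x=9: ŷ = 2.8 + 9 = 11.8; e = 14.3 − 11.8 = 2.5
x=10: ŷ = 2.8 + 10 = 12.8; e = 13.3 − 12.8 = 0.5
x=18: ŷ = 2.8 + 18 = 20.8; e = 18.3 − 20.8 = -2.5
x=25: ŷ = 2.8 + 25 = 27.8; e = 27.3 − 27.8 = -0.5
x=26: ŷ = 2.8 + 26 = 28.8; e = 27.3 − 28.8 = -1.5
x=29: ŷ = 2.8 + 29 = 31.8; e = 33.3 − 31.8 = 1.5
x=31: ŷ = 2.8 + 31 = 33.8; e = 34.8 − 33.8 = 1
SSE = 6.25 + 2.25 + 6.25 + 0.25 + 6.25 + 0.25 + 2.25 + 2.25 + 1 = 27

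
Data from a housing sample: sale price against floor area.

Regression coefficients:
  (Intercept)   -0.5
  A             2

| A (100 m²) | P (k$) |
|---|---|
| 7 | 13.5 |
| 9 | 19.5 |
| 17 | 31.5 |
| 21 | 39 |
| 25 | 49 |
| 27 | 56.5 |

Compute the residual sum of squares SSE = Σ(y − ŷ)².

SSE = 23.5

A=7: ŷ = -0.5 + 2·7 = 13.5; r = 13.5 − 13.5 = 0
A=9: ŷ = -0.5 + 2·9 = 17.5; r = 19.5 − 17.5 = 2
A=17: ŷ = -0.5 + 2·17 = 33.5; r = 31.5 − 33.5 = -2
A=21: ŷ = -0.5 + 2·21 = 41.5; r = 39 − 41.5 = -2.5
A=25: ŷ = -0.5 + 2·25 = 49.5; r = 49 − 49.5 = -0.5
A=27: ŷ = -0.5 + 2·27 = 53.5; r = 56.5 − 53.5 = 3
SSE = 0 + 4 + 4 + 6.25 + 0.25 + 9 = 23.5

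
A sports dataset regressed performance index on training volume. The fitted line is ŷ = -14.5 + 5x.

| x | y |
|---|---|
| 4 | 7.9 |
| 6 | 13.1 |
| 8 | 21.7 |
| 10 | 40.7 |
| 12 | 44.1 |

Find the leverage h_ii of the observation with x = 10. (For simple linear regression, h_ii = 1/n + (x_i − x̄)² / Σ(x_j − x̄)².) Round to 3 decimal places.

x̄ = (4 + 6 + 8 + 10 + 12)/5 = 8
Σ(x − x̄)² = 16 + 4 + 0 + 4 + 16 = 40
h = 1/5 + (2)²/40 = 0.2 + 0.1 = 0.300

h = 0.300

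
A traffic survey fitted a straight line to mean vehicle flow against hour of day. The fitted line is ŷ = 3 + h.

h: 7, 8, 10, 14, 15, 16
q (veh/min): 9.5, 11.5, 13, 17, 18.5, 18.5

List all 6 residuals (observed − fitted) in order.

-0.5, 0.5, 0, 0, 0.5, -0.5

h=7: ŷ = 3 + 7 = 10; r = 9.5 − 10 = -0.5
h=8: ŷ = 3 + 8 = 11; r = 11.5 − 11 = 0.5
h=10: ŷ = 3 + 10 = 13; r = 13 − 13 = 0
h=14: ŷ = 3 + 14 = 17; r = 17 − 17 = 0
h=15: ŷ = 3 + 15 = 18; r = 18.5 − 18 = 0.5
h=16: ŷ = 3 + 16 = 19; r = 18.5 − 19 = -0.5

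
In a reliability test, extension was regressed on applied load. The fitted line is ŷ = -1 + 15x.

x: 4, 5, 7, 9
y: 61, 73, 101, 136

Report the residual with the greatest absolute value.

r = -3

x=4: ŷ = -1 + 15·4 = 59; r = 61 − 59 = 2
x=5: ŷ = -1 + 15·5 = 74; r = 73 − 74 = -1
x=7: ŷ = -1 + 15·7 = 104; r = 101 − 104 = -3
x=9: ŷ = -1 + 15·9 = 134; r = 136 − 134 = 2
Largest |r| is 3 at x = 7, residual -3.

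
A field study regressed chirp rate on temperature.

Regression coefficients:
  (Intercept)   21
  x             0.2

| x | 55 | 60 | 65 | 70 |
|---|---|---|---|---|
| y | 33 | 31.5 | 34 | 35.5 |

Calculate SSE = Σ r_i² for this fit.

x=55: ŷ = 21 + 0.2·55 = 32; r = 33 − 32 = 1
x=60: ŷ = 21 + 0.2·60 = 33; r = 31.5 − 33 = -1.5
x=65: ŷ = 21 + 0.2·65 = 34; r = 34 − 34 = 0
x=70: ŷ = 21 + 0.2·70 = 35; r = 35.5 − 35 = 0.5
SSE = 1 + 2.25 + 0 + 0.25 = 3.5

SSE = 3.5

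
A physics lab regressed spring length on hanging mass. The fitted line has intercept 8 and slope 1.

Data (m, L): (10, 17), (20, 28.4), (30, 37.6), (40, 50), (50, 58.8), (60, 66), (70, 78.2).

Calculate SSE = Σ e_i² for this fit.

m=10: L̂ = 8 + 10 = 18; e = 17 − 18 = -1
m=20: L̂ = 8 + 20 = 28; e = 28.4 − 28 = 0.4
m=30: L̂ = 8 + 30 = 38; e = 37.6 − 38 = -0.4
m=40: L̂ = 8 + 40 = 48; e = 50 − 48 = 2
m=50: L̂ = 8 + 50 = 58; e = 58.8 − 58 = 0.8
m=60: L̂ = 8 + 60 = 68; e = 66 − 68 = -2
m=70: L̂ = 8 + 70 = 78; e = 78.2 − 78 = 0.2
SSE = 1 + 0.16 + 0.16 + 4 + 0.64 + 4 + 0.04 = 10

SSE = 10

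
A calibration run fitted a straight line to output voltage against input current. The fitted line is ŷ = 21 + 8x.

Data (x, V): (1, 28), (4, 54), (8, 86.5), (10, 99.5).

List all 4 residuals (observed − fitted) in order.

x=1: ŷ = 21 + 8·1 = 29; r = 28 − 29 = -1
x=4: ŷ = 21 + 8·4 = 53; r = 54 − 53 = 1
x=8: ŷ = 21 + 8·8 = 85; r = 86.5 − 85 = 1.5
x=10: ŷ = 21 + 8·10 = 101; r = 99.5 − 101 = -1.5

-1, 1, 1.5, -1.5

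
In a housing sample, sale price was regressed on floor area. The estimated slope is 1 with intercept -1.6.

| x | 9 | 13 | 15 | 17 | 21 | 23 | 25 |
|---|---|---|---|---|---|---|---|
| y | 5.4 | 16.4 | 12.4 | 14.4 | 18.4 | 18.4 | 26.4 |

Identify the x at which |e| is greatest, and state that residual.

x=9: ŷ = -1.6 + 9 = 7.4; e = 5.4 − 7.4 = -2
x=13: ŷ = -1.6 + 13 = 11.4; e = 16.4 − 11.4 = 5
x=15: ŷ = -1.6 + 15 = 13.4; e = 12.4 − 13.4 = -1
x=17: ŷ = -1.6 + 17 = 15.4; e = 14.4 − 15.4 = -1
x=21: ŷ = -1.6 + 21 = 19.4; e = 18.4 − 19.4 = -1
x=23: ŷ = -1.6 + 23 = 21.4; e = 18.4 − 21.4 = -3
x=25: ŷ = -1.6 + 25 = 23.4; e = 26.4 − 23.4 = 3
Largest |e| is 5 at x = 13, residual 5.

x = 13, e = 5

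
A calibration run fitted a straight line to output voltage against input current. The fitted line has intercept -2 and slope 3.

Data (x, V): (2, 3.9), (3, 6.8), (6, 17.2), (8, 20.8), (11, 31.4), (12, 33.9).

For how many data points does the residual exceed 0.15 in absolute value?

x=2: V̂ = -2 + 3·2 = 4; r = 3.9 − 4 = -0.1
x=3: V̂ = -2 + 3·3 = 7; r = 6.8 − 7 = -0.2
x=6: V̂ = -2 + 3·6 = 16; r = 17.2 − 16 = 1.2
x=8: V̂ = -2 + 3·8 = 22; r = 20.8 − 22 = -1.2
x=11: V̂ = -2 + 3·11 = 31; r = 31.4 − 31 = 0.4
x=12: V̂ = -2 + 3·12 = 34; r = 33.9 − 34 = -0.1
|r| > 0.15: x=3 (|r|=0.2), x=6 (|r|=1.2), x=8 (|r|=1.2), x=11 (|r|=0.4) → 4

4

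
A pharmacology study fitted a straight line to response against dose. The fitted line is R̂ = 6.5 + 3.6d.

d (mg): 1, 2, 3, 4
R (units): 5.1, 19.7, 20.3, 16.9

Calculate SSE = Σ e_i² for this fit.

SSE = 86

d=1: R̂ = 6.5 + 3.6·1 = 10.1; e = 5.1 − 10.1 = -5
d=2: R̂ = 6.5 + 3.6·2 = 13.7; e = 19.7 − 13.7 = 6
d=3: R̂ = 6.5 + 3.6·3 = 17.3; e = 20.3 − 17.3 = 3
d=4: R̂ = 6.5 + 3.6·4 = 20.9; e = 16.9 − 20.9 = -4
SSE = 25 + 36 + 9 + 16 = 86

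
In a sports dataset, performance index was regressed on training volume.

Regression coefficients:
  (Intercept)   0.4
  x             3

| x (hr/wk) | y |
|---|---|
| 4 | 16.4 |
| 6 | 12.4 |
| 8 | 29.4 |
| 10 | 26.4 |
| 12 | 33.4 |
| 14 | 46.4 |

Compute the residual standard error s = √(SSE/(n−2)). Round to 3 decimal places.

s = 5.431

x=4: ŷ = 0.4 + 3·4 = 12.4; e = 16.4 − 12.4 = 4
x=6: ŷ = 0.4 + 3·6 = 18.4; e = 12.4 − 18.4 = -6
x=8: ŷ = 0.4 + 3·8 = 24.4; e = 29.4 − 24.4 = 5
x=10: ŷ = 0.4 + 3·10 = 30.4; e = 26.4 − 30.4 = -4
x=12: ŷ = 0.4 + 3·12 = 36.4; e = 33.4 − 36.4 = -3
x=14: ŷ = 0.4 + 3·14 = 42.4; e = 46.4 − 42.4 = 4
SSE = 16 + 36 + 25 + 16 + 9 + 16 = 118
s = √(118/4) = √29.5 ≈ 5.431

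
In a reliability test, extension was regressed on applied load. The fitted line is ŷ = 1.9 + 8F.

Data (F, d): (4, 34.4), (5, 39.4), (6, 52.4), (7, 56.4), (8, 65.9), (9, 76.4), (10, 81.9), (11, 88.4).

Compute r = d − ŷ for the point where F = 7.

r = -1.5

ŷ = 1.9 + 8·7 = 57.9
r = 56.4 − 57.9 = -1.5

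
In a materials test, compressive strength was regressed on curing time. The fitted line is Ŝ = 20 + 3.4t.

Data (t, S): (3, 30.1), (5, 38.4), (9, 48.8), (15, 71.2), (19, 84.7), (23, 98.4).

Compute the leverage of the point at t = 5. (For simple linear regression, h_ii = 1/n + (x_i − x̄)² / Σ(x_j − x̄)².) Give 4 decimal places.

t̄ = (3 + 5 + 9 + 15 + 19 + 23)/6 = 12.3333
Σ(t − t̄)² = 87.1111 + 53.7778 + 11.1111 + 7.11111 + 44.4444 + 113.778 = 317.333
h = 1/6 + (-7.33333)²/317.333 = 0.166667 + 0.169468 = 0.3361

h = 0.3361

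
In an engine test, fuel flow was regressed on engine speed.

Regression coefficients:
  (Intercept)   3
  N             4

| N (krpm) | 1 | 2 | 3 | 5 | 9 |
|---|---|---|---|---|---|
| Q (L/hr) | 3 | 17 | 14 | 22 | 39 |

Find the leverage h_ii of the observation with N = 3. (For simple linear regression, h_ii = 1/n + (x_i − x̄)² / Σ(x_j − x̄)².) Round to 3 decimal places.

N̄ = (1 + 2 + 3 + 5 + 9)/5 = 4
Σ(N − N̄)² = 9 + 4 + 1 + 1 + 25 = 40
h = 1/5 + (-1)²/40 = 0.2 + 0.025 = 0.225

h = 0.225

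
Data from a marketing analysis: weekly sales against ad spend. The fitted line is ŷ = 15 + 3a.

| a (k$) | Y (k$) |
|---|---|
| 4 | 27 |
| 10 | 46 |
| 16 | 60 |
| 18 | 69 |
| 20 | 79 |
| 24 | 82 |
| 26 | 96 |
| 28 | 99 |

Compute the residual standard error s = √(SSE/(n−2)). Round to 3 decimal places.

s = 3.162

a=4: ŷ = 15 + 3·4 = 27; e = 27 − 27 = 0
a=10: ŷ = 15 + 3·10 = 45; e = 46 − 45 = 1
a=16: ŷ = 15 + 3·16 = 63; e = 60 − 63 = -3
a=18: ŷ = 15 + 3·18 = 69; e = 69 − 69 = 0
a=20: ŷ = 15 + 3·20 = 75; e = 79 − 75 = 4
a=24: ŷ = 15 + 3·24 = 87; e = 82 − 87 = -5
a=26: ŷ = 15 + 3·26 = 93; e = 96 − 93 = 3
a=28: ŷ = 15 + 3·28 = 99; e = 99 − 99 = 0
SSE = 0 + 1 + 9 + 0 + 16 + 25 + 9 + 0 = 60
s = √(60/6) = √10 ≈ 3.162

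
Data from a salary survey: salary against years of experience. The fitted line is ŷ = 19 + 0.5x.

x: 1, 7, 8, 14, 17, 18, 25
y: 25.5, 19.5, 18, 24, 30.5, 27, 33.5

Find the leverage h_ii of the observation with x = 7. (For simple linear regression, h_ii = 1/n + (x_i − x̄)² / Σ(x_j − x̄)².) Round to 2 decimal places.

x̄ = (1 + 7 + 8 + 14 + 17 + 18 + 25)/7 = 12.8571
Σ(x − x̄)² = 140.592 + 34.3061 + 23.5918 + 1.30612 + 17.1633 + 26.449 + 147.449 = 390.857
h = 1/7 + (-5.85714)²/390.857 = 0.142857 + 0.0877715 = 0.23

h = 0.23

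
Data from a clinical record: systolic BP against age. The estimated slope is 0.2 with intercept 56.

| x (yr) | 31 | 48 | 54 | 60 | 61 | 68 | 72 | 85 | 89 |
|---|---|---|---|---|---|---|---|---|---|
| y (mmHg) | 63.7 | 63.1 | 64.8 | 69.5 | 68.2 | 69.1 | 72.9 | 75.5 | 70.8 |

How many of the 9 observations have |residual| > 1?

7

x=31: ŷ = 56 + 0.2·31 = 62.2; e = 63.7 − 62.2 = 1.5
x=48: ŷ = 56 + 0.2·48 = 65.6; e = 63.1 − 65.6 = -2.5
x=54: ŷ = 56 + 0.2·54 = 66.8; e = 64.8 − 66.8 = -2
x=60: ŷ = 56 + 0.2·60 = 68; e = 69.5 − 68 = 1.5
x=61: ŷ = 56 + 0.2·61 = 68.2; e = 68.2 − 68.2 = 0
x=68: ŷ = 56 + 0.2·68 = 69.6; e = 69.1 − 69.6 = -0.5
x=72: ŷ = 56 + 0.2·72 = 70.4; e = 72.9 − 70.4 = 2.5
x=85: ŷ = 56 + 0.2·85 = 73; e = 75.5 − 73 = 2.5
x=89: ŷ = 56 + 0.2·89 = 73.8; e = 70.8 − 73.8 = -3
|e| > 1: x=31 (|e|=1.5), x=48 (|e|=2.5), x=54 (|e|=2), x=60 (|e|=1.5), x=72 (|e|=2.5), x=85 (|e|=2.5), x=89 (|e|=3) → 7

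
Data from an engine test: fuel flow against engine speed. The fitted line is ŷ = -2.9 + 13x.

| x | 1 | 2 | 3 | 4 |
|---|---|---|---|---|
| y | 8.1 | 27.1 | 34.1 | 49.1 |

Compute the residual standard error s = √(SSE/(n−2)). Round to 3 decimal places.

s = 3.464

x=1: ŷ = -2.9 + 13·1 = 10.1; e = 8.1 − 10.1 = -2
x=2: ŷ = -2.9 + 13·2 = 23.1; e = 27.1 − 23.1 = 4
x=3: ŷ = -2.9 + 13·3 = 36.1; e = 34.1 − 36.1 = -2
x=4: ŷ = -2.9 + 13·4 = 49.1; e = 49.1 − 49.1 = 0
SSE = 4 + 16 + 4 + 0 = 24
s = √(24/2) = √12 ≈ 3.464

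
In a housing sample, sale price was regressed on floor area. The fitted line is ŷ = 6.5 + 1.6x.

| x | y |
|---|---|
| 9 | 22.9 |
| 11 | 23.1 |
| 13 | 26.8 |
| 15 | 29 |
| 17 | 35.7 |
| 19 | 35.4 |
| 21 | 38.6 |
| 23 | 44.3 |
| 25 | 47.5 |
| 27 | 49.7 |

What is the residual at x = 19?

ŷ = 6.5 + 1.6·19 = 36.9
e = 35.4 − 36.9 = -1.5

e = -1.5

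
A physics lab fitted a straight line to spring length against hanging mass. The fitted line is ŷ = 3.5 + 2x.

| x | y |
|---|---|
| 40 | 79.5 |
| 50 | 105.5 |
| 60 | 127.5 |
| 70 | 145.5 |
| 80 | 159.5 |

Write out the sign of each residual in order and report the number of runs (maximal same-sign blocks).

x=40: ŷ = 3.5 + 2·40 = 83.5; r = 79.5 − 83.5 = -4
x=50: ŷ = 3.5 + 2·50 = 103.5; r = 105.5 − 103.5 = 2
x=60: ŷ = 3.5 + 2·60 = 123.5; r = 127.5 − 123.5 = 4
x=70: ŷ = 3.5 + 2·70 = 143.5; r = 145.5 − 143.5 = 2
x=80: ŷ = 3.5 + 2·80 = 163.5; r = 159.5 − 163.5 = -4
Signs: − + + + −
Runs: −×1, +×3, −×1 → 3

3 runs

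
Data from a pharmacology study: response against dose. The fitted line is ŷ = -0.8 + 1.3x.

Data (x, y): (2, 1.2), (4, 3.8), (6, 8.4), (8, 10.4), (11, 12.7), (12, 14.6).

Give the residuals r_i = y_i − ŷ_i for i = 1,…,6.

x=2: ŷ = -0.8 + 1.3·2 = 1.8; r = 1.2 − 1.8 = -0.6
x=4: ŷ = -0.8 + 1.3·4 = 4.4; r = 3.8 − 4.4 = -0.6
x=6: ŷ = -0.8 + 1.3·6 = 7; r = 8.4 − 7 = 1.4
x=8: ŷ = -0.8 + 1.3·8 = 9.6; r = 10.4 − 9.6 = 0.8
x=11: ŷ = -0.8 + 1.3·11 = 13.5; r = 12.7 − 13.5 = -0.8
x=12: ŷ = -0.8 + 1.3·12 = 14.8; r = 14.6 − 14.8 = -0.2

-0.6, -0.6, 1.4, 0.8, -0.8, -0.2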